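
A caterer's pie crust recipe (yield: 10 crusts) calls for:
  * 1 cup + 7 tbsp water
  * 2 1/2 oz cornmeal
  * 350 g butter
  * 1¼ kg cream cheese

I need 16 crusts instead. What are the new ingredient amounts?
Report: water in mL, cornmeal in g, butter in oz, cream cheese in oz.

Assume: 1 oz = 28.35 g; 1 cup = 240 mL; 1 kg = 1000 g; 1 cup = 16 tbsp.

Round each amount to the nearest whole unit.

Scaling factor: 16/10 = 8/5 = 1.6.
water: (1 cup + 7 tbsp = 1.4375 cup) × 8/5 × 240 mL/cup = 552 mL
cornmeal: 2.5 oz × 8/5 × 28.35 g/oz ≈ 113 g
butter: 350 g × 8/5 ÷ 28.35 g/oz ≈ 20 oz
cream cheese: 1.25 kg × 8/5 × 1000 g/kg ÷ 28.35 g/oz ≈ 71 oz

water: 552 mL; cornmeal: 113 g; butter: 20 oz; cream cheese: 71 oz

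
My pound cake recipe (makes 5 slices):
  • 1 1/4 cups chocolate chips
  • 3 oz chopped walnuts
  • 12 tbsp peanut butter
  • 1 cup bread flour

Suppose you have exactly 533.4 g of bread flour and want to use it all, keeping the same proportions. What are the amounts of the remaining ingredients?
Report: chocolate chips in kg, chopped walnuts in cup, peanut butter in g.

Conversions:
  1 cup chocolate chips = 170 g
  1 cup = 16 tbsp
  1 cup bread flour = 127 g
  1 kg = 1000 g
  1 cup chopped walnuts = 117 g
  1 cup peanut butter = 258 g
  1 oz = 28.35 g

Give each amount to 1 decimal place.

The original recipe has 127 g of bread flour, so the scaling factor is 533.4 ÷ 127 = 21/5 = 4.2.
chocolate chips: 1.25 cup × 21/5 × 170 g/cup ÷ 1000 g/kg ≈ 0.9 kg
chopped walnuts: 3 oz × 21/5 × 28.35 g/oz ÷ 117 g/cup ≈ 3.1 cup
peanut butter: 12 tbsp × 21/5 ÷ 16 tbsp/cup × 258 g/cup = 812.7 g

chocolate chips: 0.9 kg; chopped walnuts: 3.1 cup; peanut butter: 812.7 g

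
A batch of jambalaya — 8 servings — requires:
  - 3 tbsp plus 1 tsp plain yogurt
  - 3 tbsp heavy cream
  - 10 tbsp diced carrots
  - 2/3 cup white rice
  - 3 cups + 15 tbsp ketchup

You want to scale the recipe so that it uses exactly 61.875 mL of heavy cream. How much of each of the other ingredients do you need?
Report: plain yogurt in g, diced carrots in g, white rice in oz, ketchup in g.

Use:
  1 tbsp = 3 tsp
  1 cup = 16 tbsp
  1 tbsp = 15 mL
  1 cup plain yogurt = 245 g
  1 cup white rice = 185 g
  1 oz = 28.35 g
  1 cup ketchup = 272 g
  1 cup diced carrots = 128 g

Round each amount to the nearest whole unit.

plain yogurt: 70 g; diced carrots: 110 g; white rice: 6 oz; ketchup: 1473 g

The original recipe has 45 mL of heavy cream, so the scaling factor is 61.875 ÷ 45 = 11/8 = 1.375.
plain yogurt: (3 tbsp + 1 tsp = 10/3 tbsp) × 11/8 ÷ 16 tbsp/cup × 245 g/cup ≈ 70 g
diced carrots: 10 tbsp × 11/8 ÷ 16 tbsp/cup × 128 g/cup = 110 g
white rice: 2/3 cup × 11/8 × 185 g/cup ÷ 28.35 g/oz ≈ 6 oz
ketchup: (3 cup + 15 tbsp = 3.9375 cup) × 11/8 × 272 g/cup ≈ 1473 g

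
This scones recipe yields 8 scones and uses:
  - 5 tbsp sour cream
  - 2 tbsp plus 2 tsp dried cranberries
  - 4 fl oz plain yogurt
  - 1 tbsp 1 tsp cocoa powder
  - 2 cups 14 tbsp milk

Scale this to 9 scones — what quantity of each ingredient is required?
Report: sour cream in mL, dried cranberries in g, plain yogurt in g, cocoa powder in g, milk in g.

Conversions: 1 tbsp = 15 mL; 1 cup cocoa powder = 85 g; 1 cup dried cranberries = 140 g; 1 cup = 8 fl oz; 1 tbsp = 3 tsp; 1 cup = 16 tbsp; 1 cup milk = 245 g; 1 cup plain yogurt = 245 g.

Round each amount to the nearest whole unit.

Scaling factor: 9/8 = 1.125.
sour cream: 5 tbsp × 9/8 × 15 mL/tbsp ≈ 84 mL
dried cranberries: (2 tbsp + 2 tsp = 8/3 tbsp) × 9/8 ÷ 16 tbsp/cup × 140 g/cup ≈ 26 g
plain yogurt: 4 fl oz × 9/8 ÷ 8 fl oz/cup × 245 g/cup ≈ 138 g
cocoa powder: (1 tbsp + 1 tsp = 4/3 tbsp) × 9/8 ÷ 16 tbsp/cup × 85 g/cup ≈ 8 g
milk: (2 cup + 14 tbsp = 2.875 cup) × 9/8 × 245 g/cup ≈ 792 g

sour cream: 84 mL; dried cranberries: 26 g; plain yogurt: 138 g; cocoa powder: 8 g; milk: 792 g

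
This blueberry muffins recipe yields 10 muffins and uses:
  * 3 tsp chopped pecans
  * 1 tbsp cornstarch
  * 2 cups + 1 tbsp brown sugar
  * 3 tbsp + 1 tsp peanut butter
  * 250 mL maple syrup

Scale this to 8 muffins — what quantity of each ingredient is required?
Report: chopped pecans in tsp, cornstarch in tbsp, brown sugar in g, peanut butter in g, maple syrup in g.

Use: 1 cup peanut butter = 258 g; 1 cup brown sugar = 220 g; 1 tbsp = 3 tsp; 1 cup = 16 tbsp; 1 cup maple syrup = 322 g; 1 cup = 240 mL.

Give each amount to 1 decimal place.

chopped pecans: 2.4 tsp; cornstarch: 0.8 tbsp; brown sugar: 363.0 g; peanut butter: 43.0 g; maple syrup: 268.3 g

Scaling factor: 8/10 = 4/5 = 0.8.
chopped pecans: 3 tsp × 4/5 = 2.4 tsp
cornstarch: 1 tbsp × 4/5 = 0.8 tbsp
brown sugar: (2 cup + 1 tbsp = 2.0625 cup) × 4/5 × 220 g/cup = 363.0 g
peanut butter: (3 tbsp + 1 tsp = 10/3 tbsp) × 4/5 ÷ 16 tbsp/cup × 258 g/cup = 43.0 g
maple syrup: 250 mL × 4/5 ÷ 240 mL/cup × 322 g/cup ≈ 268.3 g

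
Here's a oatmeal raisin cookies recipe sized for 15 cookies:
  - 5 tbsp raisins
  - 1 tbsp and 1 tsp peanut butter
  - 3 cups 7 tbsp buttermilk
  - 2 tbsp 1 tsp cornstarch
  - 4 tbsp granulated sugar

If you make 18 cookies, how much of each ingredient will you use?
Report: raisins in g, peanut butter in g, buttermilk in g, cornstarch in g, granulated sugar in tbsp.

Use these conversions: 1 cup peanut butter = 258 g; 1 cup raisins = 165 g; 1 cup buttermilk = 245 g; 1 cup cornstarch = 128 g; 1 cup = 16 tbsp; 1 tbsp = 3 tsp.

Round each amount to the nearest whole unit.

raisins: 62 g; peanut butter: 26 g; buttermilk: 1011 g; cornstarch: 22 g; granulated sugar: 5 tbsp

Scaling factor: 18/15 = 6/5 = 1.2.
raisins: 5 tbsp × 6/5 ÷ 16 tbsp/cup × 165 g/cup ≈ 62 g
peanut butter: (1 tbsp + 1 tsp = 4/3 tbsp) × 6/5 ÷ 16 tbsp/cup × 258 g/cup ≈ 26 g
buttermilk: (3 cup + 7 tbsp = 3.4375 cup) × 6/5 × 245 g/cup ≈ 1011 g
cornstarch: (2 tbsp + 1 tsp = 7/3 tbsp) × 6/5 ÷ 16 tbsp/cup × 128 g/cup ≈ 22 g
granulated sugar: 4 tbsp × 6/5 ≈ 5 tbsp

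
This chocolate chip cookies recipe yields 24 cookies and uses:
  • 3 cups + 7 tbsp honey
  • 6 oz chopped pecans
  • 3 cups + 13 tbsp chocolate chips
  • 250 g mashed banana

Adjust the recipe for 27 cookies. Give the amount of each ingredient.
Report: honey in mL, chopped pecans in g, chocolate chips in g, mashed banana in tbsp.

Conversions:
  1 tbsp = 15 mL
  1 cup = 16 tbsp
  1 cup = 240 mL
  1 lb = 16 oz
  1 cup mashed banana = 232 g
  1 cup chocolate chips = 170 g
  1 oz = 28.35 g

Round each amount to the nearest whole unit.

honey: 928 mL; chopped pecans: 191 g; chocolate chips: 729 g; mashed banana: 19 tbsp

Scaling factor: 27/24 = 9/8 = 1.125.
honey: (3 cup + 7 tbsp = 3.4375 cup) × 9/8 × 240 mL/cup ≈ 928 mL
chopped pecans: 6 oz × 9/8 × 28.35 g/oz ≈ 191 g
chocolate chips: (3 cup + 13 tbsp = 3.8125 cup) × 9/8 × 170 g/cup ≈ 729 g
mashed banana: 250 g × 9/8 ÷ 232 g/cup × 16 tbsp/cup ≈ 19 tbsp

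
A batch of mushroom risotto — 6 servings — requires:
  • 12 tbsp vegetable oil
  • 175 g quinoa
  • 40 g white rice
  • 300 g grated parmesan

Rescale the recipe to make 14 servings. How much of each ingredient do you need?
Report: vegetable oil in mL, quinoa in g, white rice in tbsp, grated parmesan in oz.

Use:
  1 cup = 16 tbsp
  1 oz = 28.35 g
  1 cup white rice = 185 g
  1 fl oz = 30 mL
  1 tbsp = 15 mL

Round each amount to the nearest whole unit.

Scaling factor: 14/6 = 7/3.
vegetable oil: 12 tbsp × 7/3 × 15 mL/tbsp = 420 mL
quinoa: 175 g × 7/3 ≈ 408 g
white rice: 40 g × 7/3 ÷ 185 g/cup × 16 tbsp/cup ≈ 8 tbsp
grated parmesan: 300 g × 7/3 ÷ 28.35 g/oz ≈ 25 oz

vegetable oil: 420 mL; quinoa: 408 g; white rice: 8 tbsp; grated parmesan: 25 oz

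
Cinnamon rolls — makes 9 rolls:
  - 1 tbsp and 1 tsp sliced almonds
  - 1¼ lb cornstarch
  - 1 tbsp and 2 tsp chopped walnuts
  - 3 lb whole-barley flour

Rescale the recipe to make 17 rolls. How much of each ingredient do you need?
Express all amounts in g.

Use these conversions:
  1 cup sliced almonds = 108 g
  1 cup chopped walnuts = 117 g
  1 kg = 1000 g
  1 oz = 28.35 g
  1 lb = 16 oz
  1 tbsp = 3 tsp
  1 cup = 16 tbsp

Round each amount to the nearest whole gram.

Scaling factor: 17/9.
sliced almonds: (1 tbsp + 1 tsp = 4/3 tbsp) × 17/9 ÷ 16 tbsp/cup × 108 g/cup = 17 g
cornstarch: 1.25 lb × 17/9 × 16 oz/lb × 28.35 g/oz = 1071 g
chopped walnuts: (1 tbsp + 2 tsp = 5/3 tbsp) × 17/9 ÷ 16 tbsp/cup × 117 g/cup ≈ 23 g
whole-barley flour: 3 lb × 17/9 × 16 oz/lb × 28.35 g/oz ≈ 2570 g

sliced almonds: 17 g; cornstarch: 1071 g; chopped walnuts: 23 g; whole-barley flour: 2570 g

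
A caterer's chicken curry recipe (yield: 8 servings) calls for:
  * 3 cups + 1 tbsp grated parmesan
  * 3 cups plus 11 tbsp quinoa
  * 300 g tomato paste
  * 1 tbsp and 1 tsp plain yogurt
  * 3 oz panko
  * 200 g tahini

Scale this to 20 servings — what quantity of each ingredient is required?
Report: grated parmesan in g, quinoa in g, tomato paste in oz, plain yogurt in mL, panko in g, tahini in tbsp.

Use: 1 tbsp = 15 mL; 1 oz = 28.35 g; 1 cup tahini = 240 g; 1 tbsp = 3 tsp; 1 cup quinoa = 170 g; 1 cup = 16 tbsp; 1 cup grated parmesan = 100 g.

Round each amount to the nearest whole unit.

Scaling factor: 20/8 = 5/2 = 2.5.
grated parmesan: (3 cup + 1 tbsp = 3.0625 cup) × 5/2 × 100 g/cup ≈ 766 g
quinoa: (3 cup + 11 tbsp = 3.6875 cup) × 5/2 × 170 g/cup ≈ 1567 g
tomato paste: 300 g × 5/2 ÷ 28.35 g/oz ≈ 26 oz
plain yogurt: (1 tbsp + 1 tsp = 4/3 tbsp) × 5/2 × 15 mL/tbsp = 50 mL
panko: 3 oz × 5/2 × 28.35 g/oz ≈ 213 g
tahini: 200 g × 5/2 ÷ 240 g/cup × 16 tbsp/cup ≈ 33 tbsp

grated parmesan: 766 g; quinoa: 1567 g; tomato paste: 26 oz; plain yogurt: 50 mL; panko: 213 g; tahini: 33 tbsp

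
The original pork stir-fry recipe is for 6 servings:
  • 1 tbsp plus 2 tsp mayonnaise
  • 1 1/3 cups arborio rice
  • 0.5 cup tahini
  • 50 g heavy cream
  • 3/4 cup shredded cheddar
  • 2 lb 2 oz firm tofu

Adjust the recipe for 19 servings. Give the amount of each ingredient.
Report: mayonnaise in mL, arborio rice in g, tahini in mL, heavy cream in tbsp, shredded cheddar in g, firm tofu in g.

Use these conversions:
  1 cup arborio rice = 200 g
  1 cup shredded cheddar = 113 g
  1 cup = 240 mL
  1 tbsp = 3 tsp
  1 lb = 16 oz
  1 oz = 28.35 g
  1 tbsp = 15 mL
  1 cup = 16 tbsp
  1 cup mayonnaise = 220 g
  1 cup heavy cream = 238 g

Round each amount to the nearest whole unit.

mayonnaise: 79 mL; arborio rice: 844 g; tahini: 380 mL; heavy cream: 11 tbsp; shredded cheddar: 268 g; firm tofu: 3052 g

Scaling factor: 19/6.
mayonnaise: (1 tbsp + 2 tsp = 5/3 tbsp) × 19/6 × 15 mL/tbsp ≈ 79 mL
arborio rice: 4/3 cup × 19/6 × 200 g/cup ≈ 844 g
tahini: 0.5 cup × 19/6 × 240 mL/cup = 380 mL
heavy cream: 50 g × 19/6 ÷ 238 g/cup × 16 tbsp/cup ≈ 11 tbsp
shredded cheddar: 0.75 cup × 19/6 × 113 g/cup ≈ 268 g
firm tofu: (2 lb + 2 oz = 2.125 lb) × 19/6 × 16 oz/lb × 28.35 g/oz ≈ 3052 g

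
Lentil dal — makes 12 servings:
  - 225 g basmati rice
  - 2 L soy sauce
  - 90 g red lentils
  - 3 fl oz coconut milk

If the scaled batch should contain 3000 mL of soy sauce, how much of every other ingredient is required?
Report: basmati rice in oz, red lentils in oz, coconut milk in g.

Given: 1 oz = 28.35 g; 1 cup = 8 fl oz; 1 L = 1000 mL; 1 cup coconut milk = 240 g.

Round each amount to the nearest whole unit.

basmati rice: 12 oz; red lentils: 5 oz; coconut milk: 135 g

The original recipe has 2000 mL of soy sauce, so the scaling factor is 3000 ÷ 2000 = 3/2 = 1.5.
basmati rice: 225 g × 3/2 ÷ 28.35 g/oz ≈ 12 oz
red lentils: 90 g × 3/2 ÷ 28.35 g/oz ≈ 5 oz
coconut milk: 3 fl oz × 3/2 ÷ 8 fl oz/cup × 240 g/cup = 135 g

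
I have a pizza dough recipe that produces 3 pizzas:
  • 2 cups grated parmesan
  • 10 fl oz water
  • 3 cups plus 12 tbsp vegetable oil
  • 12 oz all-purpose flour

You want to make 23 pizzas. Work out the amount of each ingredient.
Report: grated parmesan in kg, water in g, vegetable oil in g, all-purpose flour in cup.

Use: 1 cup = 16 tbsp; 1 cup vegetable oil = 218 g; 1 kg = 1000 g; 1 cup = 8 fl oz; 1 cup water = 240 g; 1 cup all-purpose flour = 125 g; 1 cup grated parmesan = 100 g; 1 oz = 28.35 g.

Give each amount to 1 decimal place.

grated parmesan: 1.5 kg; water: 2300.0 g; vegetable oil: 6267.5 g; all-purpose flour: 20.9 cup

Scaling factor: 23/3.
grated parmesan: 2 cup × 23/3 × 100 g/cup ÷ 1000 g/kg ≈ 1.5 kg
water: 10 fl oz × 23/3 ÷ 8 fl oz/cup × 240 g/cup = 2300.0 g
vegetable oil: (3 cup + 12 tbsp = 3.75 cup) × 23/3 × 218 g/cup = 6267.5 g
all-purpose flour: 12 oz × 23/3 × 28.35 g/oz ÷ 125 g/cup ≈ 20.9 cup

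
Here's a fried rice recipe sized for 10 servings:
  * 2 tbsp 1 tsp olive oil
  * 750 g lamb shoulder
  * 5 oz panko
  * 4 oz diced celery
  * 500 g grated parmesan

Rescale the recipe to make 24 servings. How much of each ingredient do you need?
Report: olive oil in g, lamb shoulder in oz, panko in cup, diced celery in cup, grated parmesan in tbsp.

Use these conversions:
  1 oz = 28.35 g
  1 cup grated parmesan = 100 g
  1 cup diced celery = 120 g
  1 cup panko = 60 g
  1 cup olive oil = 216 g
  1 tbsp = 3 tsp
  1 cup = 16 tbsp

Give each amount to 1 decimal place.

olive oil: 75.6 g; lamb shoulder: 63.5 oz; panko: 5.7 cup; diced celery: 2.3 cup; grated parmesan: 192.0 tbsp

Scaling factor: 24/10 = 12/5 = 2.4.
olive oil: (2 tbsp + 1 tsp = 7/3 tbsp) × 12/5 ÷ 16 tbsp/cup × 216 g/cup = 75.6 g
lamb shoulder: 750 g × 12/5 ÷ 28.35 g/oz ≈ 63.5 oz
panko: 5 oz × 12/5 × 28.35 g/oz ÷ 60 g/cup ≈ 5.7 cup
diced celery: 4 oz × 12/5 × 28.35 g/oz ÷ 120 g/cup ≈ 2.3 cup
grated parmesan: 500 g × 12/5 ÷ 100 g/cup × 16 tbsp/cup = 192.0 tbsp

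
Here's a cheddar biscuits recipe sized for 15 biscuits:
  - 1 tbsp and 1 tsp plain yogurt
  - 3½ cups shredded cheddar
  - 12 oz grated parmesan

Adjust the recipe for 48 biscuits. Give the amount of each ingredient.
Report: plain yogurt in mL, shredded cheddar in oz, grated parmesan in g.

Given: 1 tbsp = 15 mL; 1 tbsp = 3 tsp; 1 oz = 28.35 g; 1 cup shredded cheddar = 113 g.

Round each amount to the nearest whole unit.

Scaling factor: 48/15 = 16/5 = 3.2.
plain yogurt: (1 tbsp + 1 tsp = 4/3 tbsp) × 16/5 × 15 mL/tbsp = 64 mL
shredded cheddar: 3.5 cup × 16/5 × 113 g/cup ÷ 28.35 g/oz ≈ 45 oz
grated parmesan: 12 oz × 16/5 × 28.35 g/oz ≈ 1089 g

plain yogurt: 64 mL; shredded cheddar: 45 oz; grated parmesan: 1089 g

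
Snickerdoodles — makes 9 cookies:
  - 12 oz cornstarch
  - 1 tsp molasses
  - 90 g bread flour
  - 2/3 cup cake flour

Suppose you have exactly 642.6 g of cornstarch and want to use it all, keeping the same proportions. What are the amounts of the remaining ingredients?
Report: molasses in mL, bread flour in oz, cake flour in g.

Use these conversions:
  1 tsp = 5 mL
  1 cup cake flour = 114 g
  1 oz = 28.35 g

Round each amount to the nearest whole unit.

The original recipe has 340.2 g of cornstarch, so the scaling factor is 642.6 ÷ 340.2 = 17/9.
molasses: 1 tsp × 17/9 × 5 mL/tsp ≈ 9 mL
bread flour: 90 g × 17/9 ÷ 28.35 g/oz ≈ 6 oz
cake flour: 2/3 cup × 17/9 × 114 g/cup ≈ 144 g

molasses: 9 mL; bread flour: 6 oz; cake flour: 144 g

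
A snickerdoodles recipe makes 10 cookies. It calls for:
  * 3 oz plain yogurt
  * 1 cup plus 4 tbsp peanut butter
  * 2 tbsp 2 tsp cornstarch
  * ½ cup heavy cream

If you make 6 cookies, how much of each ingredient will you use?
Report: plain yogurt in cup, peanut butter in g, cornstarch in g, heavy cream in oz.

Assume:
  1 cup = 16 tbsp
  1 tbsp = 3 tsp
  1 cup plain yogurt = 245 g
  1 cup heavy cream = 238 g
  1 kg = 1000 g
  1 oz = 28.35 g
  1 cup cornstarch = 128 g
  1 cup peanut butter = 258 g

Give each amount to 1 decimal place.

plain yogurt: 0.2 cup; peanut butter: 193.5 g; cornstarch: 12.8 g; heavy cream: 2.5 oz

Scaling factor: 6/10 = 3/5 = 0.6.
plain yogurt: 3 oz × 3/5 × 28.35 g/oz ÷ 245 g/cup ≈ 0.2 cup
peanut butter: (1 cup + 4 tbsp = 1.25 cup) × 3/5 × 258 g/cup = 193.5 g
cornstarch: (2 tbsp + 2 tsp = 8/3 tbsp) × 3/5 ÷ 16 tbsp/cup × 128 g/cup = 12.8 g
heavy cream: 0.5 cup × 3/5 × 238 g/cup ÷ 28.35 g/oz ≈ 2.5 oz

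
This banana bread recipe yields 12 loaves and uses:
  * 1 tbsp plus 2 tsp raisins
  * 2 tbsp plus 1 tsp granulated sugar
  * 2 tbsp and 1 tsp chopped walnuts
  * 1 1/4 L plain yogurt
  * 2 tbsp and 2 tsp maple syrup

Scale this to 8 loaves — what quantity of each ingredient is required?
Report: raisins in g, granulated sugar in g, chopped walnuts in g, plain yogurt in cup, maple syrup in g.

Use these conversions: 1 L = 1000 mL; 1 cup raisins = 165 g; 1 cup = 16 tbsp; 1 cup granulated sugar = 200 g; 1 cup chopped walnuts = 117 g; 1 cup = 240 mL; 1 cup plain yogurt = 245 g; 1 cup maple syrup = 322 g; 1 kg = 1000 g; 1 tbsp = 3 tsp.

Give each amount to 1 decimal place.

Scaling factor: 8/12 = 2/3.
raisins: (1 tbsp + 2 tsp = 5/3 tbsp) × 2/3 ÷ 16 tbsp/cup × 165 g/cup ≈ 11.5 g
granulated sugar: (2 tbsp + 1 tsp = 7/3 tbsp) × 2/3 ÷ 16 tbsp/cup × 200 g/cup ≈ 19.4 g
chopped walnuts: (2 tbsp + 1 tsp = 7/3 tbsp) × 2/3 ÷ 16 tbsp/cup × 117 g/cup ≈ 11.4 g
plain yogurt: 1.25 L × 2/3 × 1000 mL/L ÷ 240 mL/cup ≈ 3.5 cup
maple syrup: (2 tbsp + 2 tsp = 8/3 tbsp) × 2/3 ÷ 16 tbsp/cup × 322 g/cup ≈ 35.8 g

raisins: 11.5 g; granulated sugar: 19.4 g; chopped walnuts: 11.4 g; plain yogurt: 3.5 cup; maple syrup: 35.8 g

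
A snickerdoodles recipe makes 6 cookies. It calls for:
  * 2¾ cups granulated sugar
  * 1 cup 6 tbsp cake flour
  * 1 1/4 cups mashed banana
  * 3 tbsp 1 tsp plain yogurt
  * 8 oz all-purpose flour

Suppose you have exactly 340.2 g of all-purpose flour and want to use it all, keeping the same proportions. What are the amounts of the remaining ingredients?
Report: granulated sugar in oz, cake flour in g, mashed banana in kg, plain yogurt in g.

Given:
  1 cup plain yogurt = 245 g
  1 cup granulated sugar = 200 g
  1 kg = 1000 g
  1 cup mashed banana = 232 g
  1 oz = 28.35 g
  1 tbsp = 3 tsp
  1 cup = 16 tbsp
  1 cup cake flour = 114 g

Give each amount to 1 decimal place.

The original recipe has 226.8 g of all-purpose flour, so the scaling factor is 340.2 ÷ 226.8 = 3/2 = 1.5.
granulated sugar: 2.75 cup × 3/2 × 200 g/cup ÷ 28.35 g/oz ≈ 29.1 oz
cake flour: (1 cup + 6 tbsp = 1.375 cup) × 3/2 × 114 g/cup ≈ 235.1 g
mashed banana: 1.25 cup × 3/2 × 232 g/cup ÷ 1000 g/kg ≈ 0.4 kg
plain yogurt: (3 tbsp + 1 tsp = 10/3 tbsp) × 3/2 ÷ 16 tbsp/cup × 245 g/cup ≈ 76.6 g

granulated sugar: 29.1 oz; cake flour: 235.1 g; mashed banana: 0.4 kg; plain yogurt: 76.6 g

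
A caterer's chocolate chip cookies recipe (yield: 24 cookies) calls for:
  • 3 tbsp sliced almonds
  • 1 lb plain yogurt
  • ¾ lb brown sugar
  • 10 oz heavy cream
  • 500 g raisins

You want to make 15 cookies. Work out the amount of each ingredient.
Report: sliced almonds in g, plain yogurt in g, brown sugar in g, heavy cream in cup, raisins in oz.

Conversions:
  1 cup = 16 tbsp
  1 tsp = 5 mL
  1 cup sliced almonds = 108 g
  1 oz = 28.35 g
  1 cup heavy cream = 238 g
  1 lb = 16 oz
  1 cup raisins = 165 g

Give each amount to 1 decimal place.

sliced almonds: 12.7 g; plain yogurt: 283.5 g; brown sugar: 212.6 g; heavy cream: 0.7 cup; raisins: 11.0 oz

Scaling factor: 15/24 = 5/8 = 0.625.
sliced almonds: 3 tbsp × 5/8 ÷ 16 tbsp/cup × 108 g/cup ≈ 12.7 g
plain yogurt: 1 lb × 5/8 × 16 oz/lb × 28.35 g/oz = 283.5 g
brown sugar: 0.75 lb × 5/8 × 16 oz/lb × 28.35 g/oz ≈ 212.6 g
heavy cream: 10 oz × 5/8 × 28.35 g/oz ÷ 238 g/cup ≈ 0.7 cup
raisins: 500 g × 5/8 ÷ 28.35 g/oz ≈ 11.0 oz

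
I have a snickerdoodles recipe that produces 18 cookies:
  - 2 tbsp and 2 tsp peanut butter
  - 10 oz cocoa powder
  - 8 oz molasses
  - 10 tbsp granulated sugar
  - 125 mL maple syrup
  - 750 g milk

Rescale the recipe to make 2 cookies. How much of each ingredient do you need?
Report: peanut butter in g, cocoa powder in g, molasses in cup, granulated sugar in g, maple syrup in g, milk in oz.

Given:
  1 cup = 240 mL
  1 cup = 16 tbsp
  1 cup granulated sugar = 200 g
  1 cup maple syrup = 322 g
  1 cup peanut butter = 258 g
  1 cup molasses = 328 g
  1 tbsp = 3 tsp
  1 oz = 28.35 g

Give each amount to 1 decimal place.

peanut butter: 4.8 g; cocoa powder: 31.5 g; molasses: 0.1 cup; granulated sugar: 13.9 g; maple syrup: 18.6 g; milk: 2.9 oz

Scaling factor: 2/18 = 1/9.
peanut butter: (2 tbsp + 2 tsp = 8/3 tbsp) × 1/9 ÷ 16 tbsp/cup × 258 g/cup ≈ 4.8 g
cocoa powder: 10 oz × 1/9 × 28.35 g/oz = 31.5 g
molasses: 8 oz × 1/9 × 28.35 g/oz ÷ 328 g/cup ≈ 0.1 cup
granulated sugar: 10 tbsp × 1/9 ÷ 16 tbsp/cup × 200 g/cup ≈ 13.9 g
maple syrup: 125 mL × 1/9 ÷ 240 mL/cup × 322 g/cup ≈ 18.6 g
milk: 750 g × 1/9 ÷ 28.35 g/oz ≈ 2.9 oz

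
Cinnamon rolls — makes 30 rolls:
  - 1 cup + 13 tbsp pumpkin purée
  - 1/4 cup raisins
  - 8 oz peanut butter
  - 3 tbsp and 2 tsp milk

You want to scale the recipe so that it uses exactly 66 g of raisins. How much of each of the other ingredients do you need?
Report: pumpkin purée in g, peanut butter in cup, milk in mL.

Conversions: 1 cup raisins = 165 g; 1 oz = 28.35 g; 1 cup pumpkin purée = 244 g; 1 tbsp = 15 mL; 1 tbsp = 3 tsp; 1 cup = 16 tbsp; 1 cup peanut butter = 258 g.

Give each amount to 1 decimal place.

pumpkin purée: 707.6 g; peanut butter: 1.4 cup; milk: 88.0 mL

The original recipe has 41.25 g of raisins, so the scaling factor is 66 ÷ 41.25 = 8/5 = 1.6.
pumpkin purée: (1 cup + 13 tbsp = 1.8125 cup) × 8/5 × 244 g/cup = 707.6 g
peanut butter: 8 oz × 8/5 × 28.35 g/oz ÷ 258 g/cup ≈ 1.4 cup
milk: (3 tbsp + 2 tsp = 11/3 tbsp) × 8/5 × 15 mL/tbsp = 88.0 mL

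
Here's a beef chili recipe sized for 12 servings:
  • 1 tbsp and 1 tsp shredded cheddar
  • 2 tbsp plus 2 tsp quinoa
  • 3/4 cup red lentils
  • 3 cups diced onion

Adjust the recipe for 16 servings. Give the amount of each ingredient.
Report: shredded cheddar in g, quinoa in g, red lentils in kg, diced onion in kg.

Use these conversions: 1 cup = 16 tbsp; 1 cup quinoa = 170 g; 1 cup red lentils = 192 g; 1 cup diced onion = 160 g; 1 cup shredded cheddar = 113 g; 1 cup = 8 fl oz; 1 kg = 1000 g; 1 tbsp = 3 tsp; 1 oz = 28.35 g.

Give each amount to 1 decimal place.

Scaling factor: 16/12 = 4/3.
shredded cheddar: (1 tbsp + 1 tsp = 4/3 tbsp) × 4/3 ÷ 16 tbsp/cup × 113 g/cup ≈ 12.6 g
quinoa: (2 tbsp + 2 tsp = 8/3 tbsp) × 4/3 ÷ 16 tbsp/cup × 170 g/cup ≈ 37.8 g
red lentils: 0.75 cup × 4/3 × 192 g/cup ÷ 1000 g/kg ≈ 0.2 kg
diced onion: 3 cup × 4/3 × 160 g/cup ÷ 1000 g/kg ≈ 0.6 kg

shredded cheddar: 12.6 g; quinoa: 37.8 g; red lentils: 0.2 kg; diced onion: 0.6 kg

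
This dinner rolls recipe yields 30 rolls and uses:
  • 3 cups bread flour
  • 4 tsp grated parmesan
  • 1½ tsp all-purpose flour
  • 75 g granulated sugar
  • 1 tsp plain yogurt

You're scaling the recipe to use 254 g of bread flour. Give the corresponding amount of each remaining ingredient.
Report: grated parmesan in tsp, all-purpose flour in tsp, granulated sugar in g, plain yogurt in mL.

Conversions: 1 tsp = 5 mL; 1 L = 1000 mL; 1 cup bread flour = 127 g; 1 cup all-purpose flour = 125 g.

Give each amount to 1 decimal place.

The original recipe has 381 g of bread flour, so the scaling factor is 254 ÷ 381 = 2/3.
grated parmesan: 4 tsp × 2/3 ≈ 2.7 tsp
all-purpose flour: 1.5 tsp × 2/3 = 1.0 tsp
granulated sugar: 75 g × 2/3 = 50.0 g
plain yogurt: 1 tsp × 2/3 × 5 mL/tsp ≈ 3.3 mL

grated parmesan: 2.7 tsp; all-purpose flour: 1.0 tsp; granulated sugar: 50.0 g; plain yogurt: 3.3 mL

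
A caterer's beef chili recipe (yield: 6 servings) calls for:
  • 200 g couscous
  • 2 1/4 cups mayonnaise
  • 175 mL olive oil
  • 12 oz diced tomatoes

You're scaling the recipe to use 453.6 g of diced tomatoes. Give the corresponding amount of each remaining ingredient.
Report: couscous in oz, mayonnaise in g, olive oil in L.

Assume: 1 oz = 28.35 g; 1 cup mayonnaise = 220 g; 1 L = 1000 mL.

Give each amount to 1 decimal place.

couscous: 9.4 oz; mayonnaise: 660.0 g; olive oil: 0.2 L

The original recipe has 340.2 g of diced tomatoes, so the scaling factor is 453.6 ÷ 340.2 = 4/3.
couscous: 200 g × 4/3 ÷ 28.35 g/oz ≈ 9.4 oz
mayonnaise: 2.25 cup × 4/3 × 220 g/cup = 660.0 g
olive oil: 175 mL × 4/3 ÷ 1000 mL/L ≈ 0.2 L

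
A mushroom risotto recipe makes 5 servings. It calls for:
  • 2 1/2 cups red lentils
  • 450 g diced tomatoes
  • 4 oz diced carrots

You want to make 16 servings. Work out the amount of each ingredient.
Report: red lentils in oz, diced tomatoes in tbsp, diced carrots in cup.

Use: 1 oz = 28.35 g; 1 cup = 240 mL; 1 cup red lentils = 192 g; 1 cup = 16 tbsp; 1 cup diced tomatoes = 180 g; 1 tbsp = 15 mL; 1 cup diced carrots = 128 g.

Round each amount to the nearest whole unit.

red lentils: 54 oz; diced tomatoes: 128 tbsp; diced carrots: 3 cup

Scaling factor: 16/5 = 3.2.
red lentils: 2.5 cup × 16/5 × 192 g/cup ÷ 28.35 g/oz ≈ 54 oz
diced tomatoes: 450 g × 16/5 ÷ 180 g/cup × 16 tbsp/cup = 128 tbsp
diced carrots: 4 oz × 16/5 × 28.35 g/oz ÷ 128 g/cup ≈ 3 cup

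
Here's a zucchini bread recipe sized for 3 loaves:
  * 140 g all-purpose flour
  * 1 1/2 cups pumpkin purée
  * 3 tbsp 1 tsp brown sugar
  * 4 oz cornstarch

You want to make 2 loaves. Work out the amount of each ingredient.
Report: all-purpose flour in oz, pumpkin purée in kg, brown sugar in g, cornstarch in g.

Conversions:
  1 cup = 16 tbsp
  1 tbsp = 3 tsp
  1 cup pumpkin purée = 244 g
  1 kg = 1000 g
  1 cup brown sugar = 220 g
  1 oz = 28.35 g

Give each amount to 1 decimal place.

all-purpose flour: 3.3 oz; pumpkin purée: 0.2 kg; brown sugar: 30.6 g; cornstarch: 75.6 g

Scaling factor: 2/3.
all-purpose flour: 140 g × 2/3 ÷ 28.35 g/oz ≈ 3.3 oz
pumpkin purée: 1.5 cup × 2/3 × 244 g/cup ÷ 1000 g/kg ≈ 0.2 kg
brown sugar: (3 tbsp + 1 tsp = 10/3 tbsp) × 2/3 ÷ 16 tbsp/cup × 220 g/cup ≈ 30.6 g
cornstarch: 4 oz × 2/3 × 28.35 g/oz = 75.6 g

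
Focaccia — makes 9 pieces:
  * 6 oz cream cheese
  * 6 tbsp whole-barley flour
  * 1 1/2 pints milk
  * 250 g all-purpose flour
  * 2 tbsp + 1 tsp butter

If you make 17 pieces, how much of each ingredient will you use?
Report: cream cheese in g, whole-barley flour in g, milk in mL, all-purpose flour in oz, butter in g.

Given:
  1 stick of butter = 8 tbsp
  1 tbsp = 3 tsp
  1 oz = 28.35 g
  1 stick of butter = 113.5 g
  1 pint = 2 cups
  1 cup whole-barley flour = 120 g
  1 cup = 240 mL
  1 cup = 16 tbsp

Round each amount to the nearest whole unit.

cream cheese: 321 g; whole-barley flour: 85 g; milk: 1360 mL; all-purpose flour: 17 oz; butter: 63 g

Scaling factor: 17/9.
cream cheese: 6 oz × 17/9 × 28.35 g/oz ≈ 321 g
whole-barley flour: 6 tbsp × 17/9 ÷ 16 tbsp/cup × 120 g/cup = 85 g
milk: 1.5 pint × 17/9 × 2 cup/pint × 240 mL/cup = 1360 mL
all-purpose flour: 250 g × 17/9 ÷ 28.35 g/oz ≈ 17 oz
butter: (2 tbsp + 1 tsp = 7/3 tbsp) × 17/9 ÷ 8 tbsp/stick × 113.5 g/stick ≈ 63 g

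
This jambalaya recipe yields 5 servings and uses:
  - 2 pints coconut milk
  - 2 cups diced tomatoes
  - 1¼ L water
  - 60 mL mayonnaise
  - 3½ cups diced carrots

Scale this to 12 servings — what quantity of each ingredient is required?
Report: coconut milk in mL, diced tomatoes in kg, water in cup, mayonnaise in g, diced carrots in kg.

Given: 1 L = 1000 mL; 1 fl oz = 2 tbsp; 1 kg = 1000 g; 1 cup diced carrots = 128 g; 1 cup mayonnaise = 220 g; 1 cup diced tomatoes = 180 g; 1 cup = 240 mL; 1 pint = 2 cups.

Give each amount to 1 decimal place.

coconut milk: 2304.0 mL; diced tomatoes: 0.9 kg; water: 12.5 cup; mayonnaise: 132.0 g; diced carrots: 1.1 kg

Scaling factor: 12/5 = 2.4.
coconut milk: 2 pint × 12/5 × 2 cup/pint × 240 mL/cup = 2304.0 mL
diced tomatoes: 2 cup × 12/5 × 180 g/cup ÷ 1000 g/kg ≈ 0.9 kg
water: 1.25 L × 12/5 × 1000 mL/L ÷ 240 mL/cup = 12.5 cup
mayonnaise: 60 mL × 12/5 ÷ 240 mL/cup × 220 g/cup = 132.0 g
diced carrots: 3.5 cup × 12/5 × 128 g/cup ÷ 1000 g/kg ≈ 1.1 kg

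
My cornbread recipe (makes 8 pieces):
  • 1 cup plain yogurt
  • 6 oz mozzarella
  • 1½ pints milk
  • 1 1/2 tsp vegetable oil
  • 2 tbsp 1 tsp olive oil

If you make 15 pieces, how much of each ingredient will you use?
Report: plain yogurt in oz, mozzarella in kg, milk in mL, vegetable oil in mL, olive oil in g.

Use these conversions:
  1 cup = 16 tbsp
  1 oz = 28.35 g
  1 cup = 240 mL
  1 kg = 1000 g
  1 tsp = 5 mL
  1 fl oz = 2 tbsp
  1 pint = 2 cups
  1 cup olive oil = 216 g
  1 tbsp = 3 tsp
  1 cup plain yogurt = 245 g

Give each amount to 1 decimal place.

plain yogurt: 16.2 oz; mozzarella: 0.3 kg; milk: 1350.0 mL; vegetable oil: 14.1 mL; olive oil: 59.1 g

Scaling factor: 15/8 = 1.875.
plain yogurt: 1 cup × 15/8 × 245 g/cup ÷ 28.35 g/oz ≈ 16.2 oz
mozzarella: 6 oz × 15/8 × 28.35 g/oz ÷ 1000 g/kg ≈ 0.3 kg
milk: 1.5 pint × 15/8 × 2 cup/pint × 240 mL/cup = 1350.0 mL
vegetable oil: 1.5 tsp × 15/8 × 5 mL/tsp ≈ 14.1 mL
olive oil: (2 tbsp + 1 tsp = 7/3 tbsp) × 15/8 ÷ 16 tbsp/cup × 216 g/cup ≈ 59.1 g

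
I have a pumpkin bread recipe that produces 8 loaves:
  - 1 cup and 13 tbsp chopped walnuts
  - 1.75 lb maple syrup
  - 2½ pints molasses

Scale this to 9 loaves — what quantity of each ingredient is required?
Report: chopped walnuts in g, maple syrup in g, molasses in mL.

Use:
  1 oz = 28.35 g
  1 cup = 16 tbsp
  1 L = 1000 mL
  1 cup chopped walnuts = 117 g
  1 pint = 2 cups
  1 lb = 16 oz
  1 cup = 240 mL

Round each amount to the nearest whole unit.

Scaling factor: 9/8 = 1.125.
chopped walnuts: (1 cup + 13 tbsp = 1.8125 cup) × 9/8 × 117 g/cup ≈ 239 g
maple syrup: 1.75 lb × 9/8 × 16 oz/lb × 28.35 g/oz ≈ 893 g
molasses: 2.5 pint × 9/8 × 2 cup/pint × 240 mL/cup = 1350 mL

chopped walnuts: 239 g; maple syrup: 893 g; molasses: 1350 mL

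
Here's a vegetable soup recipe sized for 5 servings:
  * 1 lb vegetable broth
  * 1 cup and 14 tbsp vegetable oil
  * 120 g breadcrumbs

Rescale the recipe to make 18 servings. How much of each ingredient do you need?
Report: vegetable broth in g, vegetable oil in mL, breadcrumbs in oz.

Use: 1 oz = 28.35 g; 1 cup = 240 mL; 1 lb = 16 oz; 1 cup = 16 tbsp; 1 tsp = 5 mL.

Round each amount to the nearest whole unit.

vegetable broth: 1633 g; vegetable oil: 1620 mL; breadcrumbs: 15 oz

Scaling factor: 18/5 = 3.6.
vegetable broth: 1 lb × 18/5 × 16 oz/lb × 28.35 g/oz ≈ 1633 g
vegetable oil: (1 cup + 14 tbsp = 1.875 cup) × 18/5 × 240 mL/cup = 1620 mL
breadcrumbs: 120 g × 18/5 ÷ 28.35 g/oz ≈ 15 oz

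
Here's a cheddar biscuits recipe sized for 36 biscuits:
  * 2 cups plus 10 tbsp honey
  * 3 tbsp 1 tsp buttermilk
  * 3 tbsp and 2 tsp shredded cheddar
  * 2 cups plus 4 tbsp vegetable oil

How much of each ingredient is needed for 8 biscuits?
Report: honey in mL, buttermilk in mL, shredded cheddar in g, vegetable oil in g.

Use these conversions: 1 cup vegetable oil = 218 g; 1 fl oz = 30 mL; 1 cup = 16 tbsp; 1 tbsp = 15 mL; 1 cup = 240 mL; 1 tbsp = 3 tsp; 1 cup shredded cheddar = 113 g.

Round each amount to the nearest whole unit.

Scaling factor: 8/36 = 2/9.
honey: (2 cup + 10 tbsp = 2.625 cup) × 2/9 × 240 mL/cup = 140 mL
buttermilk: (3 tbsp + 1 tsp = 10/3 tbsp) × 2/9 × 15 mL/tbsp ≈ 11 mL
shredded cheddar: (3 tbsp + 2 tsp = 11/3 tbsp) × 2/9 ÷ 16 tbsp/cup × 113 g/cup ≈ 6 g
vegetable oil: (2 cup + 4 tbsp = 2.25 cup) × 2/9 × 218 g/cup = 109 g

honey: 140 mL; buttermilk: 11 mL; shredded cheddar: 6 g; vegetable oil: 109 g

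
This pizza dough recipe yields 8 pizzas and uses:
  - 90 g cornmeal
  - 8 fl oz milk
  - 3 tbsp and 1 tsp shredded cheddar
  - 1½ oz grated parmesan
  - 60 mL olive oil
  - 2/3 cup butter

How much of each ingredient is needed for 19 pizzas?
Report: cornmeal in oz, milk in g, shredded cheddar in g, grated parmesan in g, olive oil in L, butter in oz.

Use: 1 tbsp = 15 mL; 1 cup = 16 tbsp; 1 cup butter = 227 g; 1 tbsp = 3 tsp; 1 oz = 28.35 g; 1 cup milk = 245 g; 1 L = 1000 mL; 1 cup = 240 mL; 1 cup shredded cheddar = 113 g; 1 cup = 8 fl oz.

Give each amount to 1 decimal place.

cornmeal: 7.5 oz; milk: 581.9 g; shredded cheddar: 55.9 g; grated parmesan: 101.0 g; olive oil: 0.1 L; butter: 12.7 oz

Scaling factor: 19/8 = 2.375.
cornmeal: 90 g × 19/8 ÷ 28.35 g/oz ≈ 7.5 oz
milk: 8 fl oz × 19/8 ÷ 8 fl oz/cup × 245 g/cup ≈ 581.9 g
shredded cheddar: (3 tbsp + 1 tsp = 10/3 tbsp) × 19/8 ÷ 16 tbsp/cup × 113 g/cup ≈ 55.9 g
grated parmesan: 1.5 oz × 19/8 × 28.35 g/oz ≈ 101.0 g
olive oil: 60 mL × 19/8 ÷ 1000 mL/L ≈ 0.1 L
butter: 2/3 cup × 19/8 × 227 g/cup ÷ 28.35 g/oz ≈ 12.7 oz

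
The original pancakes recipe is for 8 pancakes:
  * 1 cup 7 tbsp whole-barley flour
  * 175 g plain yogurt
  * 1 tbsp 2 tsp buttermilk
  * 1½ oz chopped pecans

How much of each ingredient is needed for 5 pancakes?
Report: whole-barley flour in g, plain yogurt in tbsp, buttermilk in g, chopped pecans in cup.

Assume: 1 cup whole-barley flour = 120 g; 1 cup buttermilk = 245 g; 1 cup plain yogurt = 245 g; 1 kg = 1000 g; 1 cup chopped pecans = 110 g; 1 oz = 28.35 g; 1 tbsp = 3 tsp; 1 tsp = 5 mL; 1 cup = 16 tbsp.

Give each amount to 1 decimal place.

Scaling factor: 5/8 = 0.625.
whole-barley flour: (1 cup + 7 tbsp = 1.4375 cup) × 5/8 × 120 g/cup ≈ 107.8 g
plain yogurt: 175 g × 5/8 ÷ 245 g/cup × 16 tbsp/cup ≈ 7.1 tbsp
buttermilk: (1 tbsp + 2 tsp = 5/3 tbsp) × 5/8 ÷ 16 tbsp/cup × 245 g/cup ≈ 16.0 g
chopped pecans: 1.5 oz × 5/8 × 28.35 g/oz ÷ 110 g/cup ≈ 0.2 cup

whole-barley flour: 107.8 g; plain yogurt: 7.1 tbsp; buttermilk: 16.0 g; chopped pecans: 0.2 cup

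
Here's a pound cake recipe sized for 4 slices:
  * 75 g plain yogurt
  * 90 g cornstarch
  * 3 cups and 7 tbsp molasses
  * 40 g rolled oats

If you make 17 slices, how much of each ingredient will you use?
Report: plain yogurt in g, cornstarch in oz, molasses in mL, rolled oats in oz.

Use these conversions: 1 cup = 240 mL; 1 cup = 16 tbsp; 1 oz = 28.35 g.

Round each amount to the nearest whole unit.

plain yogurt: 319 g; cornstarch: 13 oz; molasses: 3506 mL; rolled oats: 6 oz

Scaling factor: 17/4 = 4.25.
plain yogurt: 75 g × 17/4 ≈ 319 g
cornstarch: 90 g × 17/4 ÷ 28.35 g/oz ≈ 13 oz
molasses: (3 cup + 7 tbsp = 3.4375 cup) × 17/4 × 240 mL/cup ≈ 3506 mL
rolled oats: 40 g × 17/4 ÷ 28.35 g/oz ≈ 6 oz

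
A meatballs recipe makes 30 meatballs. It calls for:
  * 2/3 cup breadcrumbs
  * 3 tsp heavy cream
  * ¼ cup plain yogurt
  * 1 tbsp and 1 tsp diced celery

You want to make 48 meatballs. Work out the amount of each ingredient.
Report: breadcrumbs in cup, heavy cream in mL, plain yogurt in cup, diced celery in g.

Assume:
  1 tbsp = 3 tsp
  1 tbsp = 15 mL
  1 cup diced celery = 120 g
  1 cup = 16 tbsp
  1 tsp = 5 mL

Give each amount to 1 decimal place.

breadcrumbs: 1.1 cup; heavy cream: 24.0 mL; plain yogurt: 0.4 cup; diced celery: 16.0 g

Scaling factor: 48/30 = 8/5 = 1.6.
breadcrumbs: 2/3 cup × 8/5 ≈ 1.1 cup
heavy cream: 3 tsp × 8/5 × 5 mL/tsp = 24.0 mL
plain yogurt: 0.25 cup × 8/5 = 0.4 cup
diced celery: (1 tbsp + 1 tsp = 4/3 tbsp) × 8/5 ÷ 16 tbsp/cup × 120 g/cup = 16.0 g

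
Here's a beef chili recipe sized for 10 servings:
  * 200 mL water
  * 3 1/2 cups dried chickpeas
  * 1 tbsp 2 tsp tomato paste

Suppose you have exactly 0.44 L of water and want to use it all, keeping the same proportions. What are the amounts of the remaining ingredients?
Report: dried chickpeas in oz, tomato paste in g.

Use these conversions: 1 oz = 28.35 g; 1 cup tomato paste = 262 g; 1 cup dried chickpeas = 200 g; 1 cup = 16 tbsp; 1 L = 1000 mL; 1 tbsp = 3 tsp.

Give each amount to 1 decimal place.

dried chickpeas: 54.3 oz; tomato paste: 60.0 g

The original recipe has 0.2 L of water, so the scaling factor is 0.44 ÷ 0.2 = 11/5 = 2.2.
dried chickpeas: 3.5 cup × 11/5 × 200 g/cup ÷ 28.35 g/oz ≈ 54.3 oz
tomato paste: (1 tbsp + 2 tsp = 5/3 tbsp) × 11/5 ÷ 16 tbsp/cup × 262 g/cup ≈ 60.0 g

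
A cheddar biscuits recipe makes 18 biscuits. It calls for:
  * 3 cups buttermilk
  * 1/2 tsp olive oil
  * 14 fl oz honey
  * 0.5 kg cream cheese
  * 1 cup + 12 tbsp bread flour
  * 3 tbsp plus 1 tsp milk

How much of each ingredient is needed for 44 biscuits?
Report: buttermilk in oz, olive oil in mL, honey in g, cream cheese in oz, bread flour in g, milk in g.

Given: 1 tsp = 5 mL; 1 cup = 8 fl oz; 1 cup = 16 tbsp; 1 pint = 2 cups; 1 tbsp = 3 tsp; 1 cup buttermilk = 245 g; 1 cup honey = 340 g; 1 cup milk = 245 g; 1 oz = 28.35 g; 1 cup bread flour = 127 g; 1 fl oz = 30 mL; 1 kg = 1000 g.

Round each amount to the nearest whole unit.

Scaling factor: 44/18 = 22/9.
buttermilk: 3 cup × 22/9 × 245 g/cup ÷ 28.35 g/oz ≈ 63 oz
olive oil: 0.5 tsp × 22/9 × 5 mL/tsp ≈ 6 mL
honey: 14 fl oz × 22/9 ÷ 8 fl oz/cup × 340 g/cup ≈ 1454 g
cream cheese: 0.5 kg × 22/9 × 1000 g/kg ÷ 28.35 g/oz ≈ 43 oz
bread flour: (1 cup + 12 tbsp = 1.75 cup) × 22/9 × 127 g/cup ≈ 543 g
milk: (3 tbsp + 1 tsp = 10/3 tbsp) × 22/9 ÷ 16 tbsp/cup × 245 g/cup ≈ 125 g

buttermilk: 63 oz; olive oil: 6 mL; honey: 1454 g; cream cheese: 43 oz; bread flour: 543 g; milk: 125 g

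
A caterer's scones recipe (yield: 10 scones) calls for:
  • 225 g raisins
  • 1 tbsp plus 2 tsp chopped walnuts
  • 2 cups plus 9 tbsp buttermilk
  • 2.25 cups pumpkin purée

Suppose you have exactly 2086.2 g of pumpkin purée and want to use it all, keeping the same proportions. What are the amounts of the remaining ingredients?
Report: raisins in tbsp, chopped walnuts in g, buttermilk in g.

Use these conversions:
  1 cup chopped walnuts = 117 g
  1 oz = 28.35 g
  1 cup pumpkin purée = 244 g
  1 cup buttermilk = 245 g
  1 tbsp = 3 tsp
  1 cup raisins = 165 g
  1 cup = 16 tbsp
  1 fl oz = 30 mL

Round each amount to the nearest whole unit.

raisins: 83 tbsp; chopped walnuts: 46 g; buttermilk: 2386 g

The original recipe has 549 g of pumpkin purée, so the scaling factor is 2086.2 ÷ 549 = 19/5 = 3.8.
raisins: 225 g × 19/5 ÷ 165 g/cup × 16 tbsp/cup ≈ 83 tbsp
chopped walnuts: (1 tbsp + 2 tsp = 5/3 tbsp) × 19/5 ÷ 16 tbsp/cup × 117 g/cup ≈ 46 g
buttermilk: (2 cup + 9 tbsp = 2.5625 cup) × 19/5 × 245 g/cup ≈ 2386 g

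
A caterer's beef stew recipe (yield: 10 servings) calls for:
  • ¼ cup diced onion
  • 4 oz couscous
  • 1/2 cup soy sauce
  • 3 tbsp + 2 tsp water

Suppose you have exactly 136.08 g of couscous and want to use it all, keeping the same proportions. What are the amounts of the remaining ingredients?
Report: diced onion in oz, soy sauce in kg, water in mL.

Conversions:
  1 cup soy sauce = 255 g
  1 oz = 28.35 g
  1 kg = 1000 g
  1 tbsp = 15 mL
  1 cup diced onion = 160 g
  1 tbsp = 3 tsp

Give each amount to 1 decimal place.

diced onion: 1.7 oz; soy sauce: 0.2 kg; water: 66.0 mL

The original recipe has 113.4 g of couscous, so the scaling factor is 136.08 ÷ 113.4 = 6/5 = 1.2.
diced onion: 0.25 cup × 6/5 × 160 g/cup ÷ 28.35 g/oz ≈ 1.7 oz
soy sauce: 0.5 cup × 6/5 × 255 g/cup ÷ 1000 g/kg ≈ 0.2 kg
water: (3 tbsp + 2 tsp = 11/3 tbsp) × 6/5 × 15 mL/tbsp = 66.0 mL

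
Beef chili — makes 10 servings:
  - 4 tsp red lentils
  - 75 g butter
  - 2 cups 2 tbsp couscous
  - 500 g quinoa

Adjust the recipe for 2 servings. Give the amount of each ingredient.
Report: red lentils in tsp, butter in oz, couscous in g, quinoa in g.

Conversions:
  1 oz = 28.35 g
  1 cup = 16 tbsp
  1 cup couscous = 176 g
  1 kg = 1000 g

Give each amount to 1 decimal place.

red lentils: 0.8 tsp; butter: 0.5 oz; couscous: 74.8 g; quinoa: 100.0 g

Scaling factor: 2/10 = 1/5 = 0.2.
red lentils: 4 tsp × 1/5 = 0.8 tsp
butter: 75 g × 1/5 ÷ 28.35 g/oz ≈ 0.5 oz
couscous: (2 cup + 2 tbsp = 2.125 cup) × 1/5 × 176 g/cup = 74.8 g
quinoa: 500 g × 1/5 = 100.0 g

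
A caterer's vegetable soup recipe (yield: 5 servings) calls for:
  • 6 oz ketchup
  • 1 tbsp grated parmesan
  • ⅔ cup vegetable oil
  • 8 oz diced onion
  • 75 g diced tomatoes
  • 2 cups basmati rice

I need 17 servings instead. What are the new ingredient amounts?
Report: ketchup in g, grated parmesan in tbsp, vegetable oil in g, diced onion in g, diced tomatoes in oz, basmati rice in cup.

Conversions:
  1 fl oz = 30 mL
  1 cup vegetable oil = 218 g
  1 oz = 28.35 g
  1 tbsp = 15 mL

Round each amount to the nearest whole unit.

ketchup: 578 g; grated parmesan: 3 tbsp; vegetable oil: 494 g; diced onion: 771 g; diced tomatoes: 9 oz; basmati rice: 7 cup

Scaling factor: 17/5 = 3.4.
ketchup: 6 oz × 17/5 × 28.35 g/oz ≈ 578 g
grated parmesan: 1 tbsp × 17/5 ≈ 3 tbsp
vegetable oil: 2/3 cup × 17/5 × 218 g/cup ≈ 494 g
diced onion: 8 oz × 17/5 × 28.35 g/oz ≈ 771 g
diced tomatoes: 75 g × 17/5 ÷ 28.35 g/oz ≈ 9 oz
basmati rice: 2 cup × 17/5 ≈ 7 cup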